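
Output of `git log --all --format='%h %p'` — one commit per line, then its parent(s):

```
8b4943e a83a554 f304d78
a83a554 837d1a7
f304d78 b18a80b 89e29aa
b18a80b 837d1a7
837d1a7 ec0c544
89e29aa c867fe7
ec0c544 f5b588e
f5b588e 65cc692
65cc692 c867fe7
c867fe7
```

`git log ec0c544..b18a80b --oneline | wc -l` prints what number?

Reachable from b18a80b: {65cc692, 837d1a7, b18a80b, c867fe7, ec0c544, f5b588e}.
Reachable from ec0c544: {65cc692, c867fe7, ec0c544, f5b588e}.
In b18a80b's history but not ec0c544's: {837d1a7, b18a80b} — 2 commits.

2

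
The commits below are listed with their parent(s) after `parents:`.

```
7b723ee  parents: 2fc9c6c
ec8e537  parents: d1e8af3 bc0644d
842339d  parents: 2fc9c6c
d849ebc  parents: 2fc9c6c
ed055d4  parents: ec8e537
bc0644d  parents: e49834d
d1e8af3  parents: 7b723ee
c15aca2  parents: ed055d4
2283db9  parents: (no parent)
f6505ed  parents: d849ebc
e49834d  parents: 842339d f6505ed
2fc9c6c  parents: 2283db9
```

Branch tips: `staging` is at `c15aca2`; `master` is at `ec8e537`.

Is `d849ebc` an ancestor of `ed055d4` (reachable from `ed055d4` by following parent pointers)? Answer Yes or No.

Ancestors of ed055d4 (commits reachable by following parents): {2283db9, 2fc9c6c, 7b723ee, 842339d, bc0644d, d1e8af3, d849ebc, e49834d, ec8e537, ed055d4, f6505ed}.
d849ebc is in that set, so it is an ancestor of ed055d4.

Yes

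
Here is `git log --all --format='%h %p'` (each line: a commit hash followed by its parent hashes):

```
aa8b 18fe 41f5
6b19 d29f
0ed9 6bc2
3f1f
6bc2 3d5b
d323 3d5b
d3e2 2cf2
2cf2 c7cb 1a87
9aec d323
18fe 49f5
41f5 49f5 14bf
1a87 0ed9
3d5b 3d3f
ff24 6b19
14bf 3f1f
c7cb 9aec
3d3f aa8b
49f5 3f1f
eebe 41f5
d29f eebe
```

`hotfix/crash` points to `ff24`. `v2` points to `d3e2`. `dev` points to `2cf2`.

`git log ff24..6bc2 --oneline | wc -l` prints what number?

5

Reachable from 6bc2: {14bf, 18fe, 3d3f, 3d5b, 3f1f, 41f5, 49f5, 6bc2, aa8b}.
Reachable from ff24: {14bf, 3f1f, 41f5, 49f5, 6b19, d29f, eebe, ff24}.
In 6bc2's history but not ff24's: {18fe, 3d3f, 3d5b, 6bc2, aa8b} — 5 commits.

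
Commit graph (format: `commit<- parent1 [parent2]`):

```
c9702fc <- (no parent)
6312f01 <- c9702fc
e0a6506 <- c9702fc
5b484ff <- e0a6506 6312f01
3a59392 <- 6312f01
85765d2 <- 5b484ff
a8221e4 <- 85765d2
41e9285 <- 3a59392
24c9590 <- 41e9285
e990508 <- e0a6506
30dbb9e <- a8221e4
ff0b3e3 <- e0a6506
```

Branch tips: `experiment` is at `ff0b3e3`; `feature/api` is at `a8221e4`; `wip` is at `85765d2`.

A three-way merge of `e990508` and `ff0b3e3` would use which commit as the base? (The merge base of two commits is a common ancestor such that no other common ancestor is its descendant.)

Ancestors of e990508: {c9702fc, e0a6506, e990508}.
Ancestors of ff0b3e3: {c9702fc, e0a6506, ff0b3e3}.
Common ancestors: {c9702fc, e0a6506}.
Among these, e0a6506 is not an ancestor of any other common ancestor — it is the merge base.

e0a6506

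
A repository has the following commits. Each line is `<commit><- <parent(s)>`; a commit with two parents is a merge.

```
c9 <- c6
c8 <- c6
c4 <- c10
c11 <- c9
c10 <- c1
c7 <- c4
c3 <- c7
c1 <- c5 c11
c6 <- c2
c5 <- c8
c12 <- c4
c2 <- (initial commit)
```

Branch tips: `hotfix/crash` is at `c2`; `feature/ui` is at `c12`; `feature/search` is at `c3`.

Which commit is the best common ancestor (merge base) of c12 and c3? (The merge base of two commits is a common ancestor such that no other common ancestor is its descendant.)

c4

Ancestors of c12: {c1, c10, c11, c12, c2, c4, c5, c6, c8, c9}.
Ancestors of c3: {c1, c10, c11, c2, c3, c4, c5, c6, c7, c8, c9}.
Common ancestors: {c1, c10, c11, c2, c4, c5, c6, c8, c9}.
Among these, c4 is not an ancestor of any other common ancestor — it is the merge base.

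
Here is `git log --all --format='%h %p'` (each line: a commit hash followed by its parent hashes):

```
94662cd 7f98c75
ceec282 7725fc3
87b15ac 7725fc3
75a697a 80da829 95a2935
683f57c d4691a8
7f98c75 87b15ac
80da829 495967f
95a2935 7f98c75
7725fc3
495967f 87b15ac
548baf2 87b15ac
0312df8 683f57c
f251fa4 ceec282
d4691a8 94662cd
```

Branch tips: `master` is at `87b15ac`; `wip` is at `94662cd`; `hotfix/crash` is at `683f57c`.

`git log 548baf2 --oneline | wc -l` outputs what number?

3

Walking parent pointers from 548baf2: reachable set = {548baf2, 7725fc3, 87b15ac}.
That is 3 commits.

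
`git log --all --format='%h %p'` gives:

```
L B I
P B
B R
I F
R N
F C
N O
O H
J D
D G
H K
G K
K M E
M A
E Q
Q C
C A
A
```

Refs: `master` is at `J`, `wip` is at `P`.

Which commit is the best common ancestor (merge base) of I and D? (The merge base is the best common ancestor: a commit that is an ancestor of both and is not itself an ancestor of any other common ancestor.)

Ancestors of I: {A, C, F, I}.
Ancestors of D: {A, C, D, E, G, K, M, Q}.
Common ancestors: {A, C}.
Among these, C is not an ancestor of any other common ancestor — it is the merge base.

C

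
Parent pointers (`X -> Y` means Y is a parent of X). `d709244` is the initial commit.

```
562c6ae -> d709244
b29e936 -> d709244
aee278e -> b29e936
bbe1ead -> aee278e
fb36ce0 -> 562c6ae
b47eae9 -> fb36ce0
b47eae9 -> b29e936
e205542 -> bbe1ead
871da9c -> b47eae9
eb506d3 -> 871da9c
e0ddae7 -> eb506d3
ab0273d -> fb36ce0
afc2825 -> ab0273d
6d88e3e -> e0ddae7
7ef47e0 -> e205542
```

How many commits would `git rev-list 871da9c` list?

Walking parent pointers from 871da9c: reachable set = {562c6ae, 871da9c, b29e936, b47eae9, d709244, fb36ce0}.
That is 6 commits.

6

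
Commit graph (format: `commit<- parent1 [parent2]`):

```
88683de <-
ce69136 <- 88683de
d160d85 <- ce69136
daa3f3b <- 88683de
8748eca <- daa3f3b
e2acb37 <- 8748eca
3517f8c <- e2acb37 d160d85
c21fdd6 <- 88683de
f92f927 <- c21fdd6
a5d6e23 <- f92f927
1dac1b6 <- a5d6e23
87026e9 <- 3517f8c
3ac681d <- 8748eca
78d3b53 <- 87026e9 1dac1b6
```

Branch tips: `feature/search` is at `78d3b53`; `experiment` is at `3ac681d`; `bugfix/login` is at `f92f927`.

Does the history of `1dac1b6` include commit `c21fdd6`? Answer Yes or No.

Yes

Ancestors of 1dac1b6 (commits reachable by following parents): {1dac1b6, 88683de, a5d6e23, c21fdd6, f92f927}.
c21fdd6 is in that set, so it is an ancestor of 1dac1b6.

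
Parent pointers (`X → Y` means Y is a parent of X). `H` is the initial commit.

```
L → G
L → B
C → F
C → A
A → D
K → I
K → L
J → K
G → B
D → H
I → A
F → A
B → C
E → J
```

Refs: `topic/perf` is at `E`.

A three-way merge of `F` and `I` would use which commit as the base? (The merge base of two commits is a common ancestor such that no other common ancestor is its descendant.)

Ancestors of F: {A, D, F, H}.
Ancestors of I: {A, D, H, I}.
Common ancestors: {A, D, H}.
Among these, A is not an ancestor of any other common ancestor — it is the merge base.

A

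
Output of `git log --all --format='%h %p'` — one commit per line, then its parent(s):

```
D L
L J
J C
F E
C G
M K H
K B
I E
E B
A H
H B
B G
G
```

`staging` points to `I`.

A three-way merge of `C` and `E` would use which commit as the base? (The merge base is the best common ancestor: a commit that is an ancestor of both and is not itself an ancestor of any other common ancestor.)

G

Ancestors of C: {C, G}.
Ancestors of E: {B, E, G}.
Common ancestors: {G}.
The only common ancestor is G, so it is the merge base.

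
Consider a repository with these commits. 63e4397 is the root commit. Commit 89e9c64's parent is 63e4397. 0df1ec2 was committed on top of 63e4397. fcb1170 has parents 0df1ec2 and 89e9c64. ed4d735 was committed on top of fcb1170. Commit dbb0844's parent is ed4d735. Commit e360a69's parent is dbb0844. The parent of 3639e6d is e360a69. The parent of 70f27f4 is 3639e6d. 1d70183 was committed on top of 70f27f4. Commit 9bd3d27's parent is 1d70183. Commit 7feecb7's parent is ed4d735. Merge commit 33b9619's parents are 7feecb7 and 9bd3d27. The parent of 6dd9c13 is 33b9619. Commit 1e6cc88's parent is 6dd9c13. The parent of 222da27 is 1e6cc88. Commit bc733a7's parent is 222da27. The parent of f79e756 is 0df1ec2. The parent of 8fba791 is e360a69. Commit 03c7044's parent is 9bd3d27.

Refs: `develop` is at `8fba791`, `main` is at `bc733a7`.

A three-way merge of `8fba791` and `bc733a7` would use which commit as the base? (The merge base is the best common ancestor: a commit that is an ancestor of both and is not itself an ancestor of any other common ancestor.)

e360a69

Ancestors of 8fba791: {0df1ec2, 63e4397, 89e9c64, 8fba791, dbb0844, e360a69, ed4d735, fcb1170}.
Ancestors of bc733a7: {0df1ec2, 1d70183, 1e6cc88, 222da27, 33b9619, 3639e6d, 63e4397, 6dd9c13, 70f27f4, 7feecb7, 89e9c64, 9bd3d27, bc733a7, dbb0844, e360a69, ed4d735, fcb1170}.
Common ancestors: {0df1ec2, 63e4397, 89e9c64, dbb0844, e360a69, ed4d735, fcb1170}.
Among these, e360a69 is not an ancestor of any other common ancestor — it is the merge base.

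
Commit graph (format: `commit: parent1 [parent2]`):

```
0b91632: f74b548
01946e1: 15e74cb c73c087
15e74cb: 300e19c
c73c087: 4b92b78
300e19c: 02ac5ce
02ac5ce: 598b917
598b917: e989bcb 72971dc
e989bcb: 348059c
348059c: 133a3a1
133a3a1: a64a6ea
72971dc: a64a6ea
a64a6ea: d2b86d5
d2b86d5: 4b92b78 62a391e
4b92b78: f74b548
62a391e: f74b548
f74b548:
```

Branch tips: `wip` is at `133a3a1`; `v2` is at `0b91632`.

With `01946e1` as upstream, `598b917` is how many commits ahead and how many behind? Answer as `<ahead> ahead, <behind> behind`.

Reachable from 598b917: {133a3a1, 348059c, 4b92b78, 598b917, 62a391e, 72971dc, a64a6ea, d2b86d5, e989bcb, f74b548}.
Reachable from 01946e1: {01946e1, 02ac5ce, 133a3a1, 15e74cb, 300e19c, 348059c, 4b92b78, 598b917, 62a391e, 72971dc, a64a6ea, c73c087, d2b86d5, e989bcb, f74b548}.
Only in 598b917's history (ahead): {} — 0.
Only in 01946e1's history (behind): {01946e1, 02ac5ce, 15e74cb, 300e19c, c73c087} — 5.

0 ahead, 5 behind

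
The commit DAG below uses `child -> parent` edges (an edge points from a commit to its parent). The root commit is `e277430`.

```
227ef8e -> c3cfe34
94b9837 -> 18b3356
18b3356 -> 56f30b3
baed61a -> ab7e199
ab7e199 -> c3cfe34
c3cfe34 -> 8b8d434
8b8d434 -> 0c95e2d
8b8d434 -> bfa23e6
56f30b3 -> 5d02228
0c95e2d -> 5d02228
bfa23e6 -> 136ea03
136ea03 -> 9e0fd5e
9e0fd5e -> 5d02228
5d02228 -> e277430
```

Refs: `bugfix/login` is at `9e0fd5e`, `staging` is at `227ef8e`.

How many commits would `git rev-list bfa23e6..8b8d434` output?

2

Reachable from 8b8d434: {0c95e2d, 136ea03, 5d02228, 8b8d434, 9e0fd5e, bfa23e6, e277430}.
Reachable from bfa23e6: {136ea03, 5d02228, 9e0fd5e, bfa23e6, e277430}.
In 8b8d434's history but not bfa23e6's: {0c95e2d, 8b8d434} — 2 commits.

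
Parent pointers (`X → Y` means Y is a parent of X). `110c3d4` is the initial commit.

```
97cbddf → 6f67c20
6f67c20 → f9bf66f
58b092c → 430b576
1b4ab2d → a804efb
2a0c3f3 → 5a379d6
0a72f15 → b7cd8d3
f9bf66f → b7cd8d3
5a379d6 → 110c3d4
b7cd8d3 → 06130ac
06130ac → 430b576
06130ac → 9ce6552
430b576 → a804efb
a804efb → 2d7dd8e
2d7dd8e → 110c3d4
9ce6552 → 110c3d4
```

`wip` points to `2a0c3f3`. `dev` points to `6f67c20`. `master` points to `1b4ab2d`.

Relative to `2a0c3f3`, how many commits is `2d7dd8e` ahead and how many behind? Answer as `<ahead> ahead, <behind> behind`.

1 ahead, 2 behind

Reachable from 2d7dd8e: {110c3d4, 2d7dd8e}.
Reachable from 2a0c3f3: {110c3d4, 2a0c3f3, 5a379d6}.
Only in 2d7dd8e's history (ahead): {2d7dd8e} — 1.
Only in 2a0c3f3's history (behind): {2a0c3f3, 5a379d6} — 2.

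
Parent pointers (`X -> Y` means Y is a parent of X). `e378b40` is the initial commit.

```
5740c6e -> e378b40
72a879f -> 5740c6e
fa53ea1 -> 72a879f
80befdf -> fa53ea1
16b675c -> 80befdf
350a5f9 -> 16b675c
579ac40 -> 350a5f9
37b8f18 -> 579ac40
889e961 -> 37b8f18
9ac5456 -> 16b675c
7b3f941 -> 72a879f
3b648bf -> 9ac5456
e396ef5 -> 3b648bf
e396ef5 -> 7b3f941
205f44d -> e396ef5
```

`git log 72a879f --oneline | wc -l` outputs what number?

Walking parent pointers from 72a879f: reachable set = {5740c6e, 72a879f, e378b40}.
That is 3 commits.

3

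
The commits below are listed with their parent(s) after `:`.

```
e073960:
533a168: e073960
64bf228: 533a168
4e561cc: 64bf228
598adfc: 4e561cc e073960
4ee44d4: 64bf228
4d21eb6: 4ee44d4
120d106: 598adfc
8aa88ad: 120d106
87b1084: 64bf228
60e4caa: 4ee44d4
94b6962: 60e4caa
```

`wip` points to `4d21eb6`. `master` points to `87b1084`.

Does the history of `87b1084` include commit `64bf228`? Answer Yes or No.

Ancestors of 87b1084 (commits reachable by following parents): {533a168, 64bf228, 87b1084, e073960}.
64bf228 is in that set, so it is an ancestor of 87b1084.

Yes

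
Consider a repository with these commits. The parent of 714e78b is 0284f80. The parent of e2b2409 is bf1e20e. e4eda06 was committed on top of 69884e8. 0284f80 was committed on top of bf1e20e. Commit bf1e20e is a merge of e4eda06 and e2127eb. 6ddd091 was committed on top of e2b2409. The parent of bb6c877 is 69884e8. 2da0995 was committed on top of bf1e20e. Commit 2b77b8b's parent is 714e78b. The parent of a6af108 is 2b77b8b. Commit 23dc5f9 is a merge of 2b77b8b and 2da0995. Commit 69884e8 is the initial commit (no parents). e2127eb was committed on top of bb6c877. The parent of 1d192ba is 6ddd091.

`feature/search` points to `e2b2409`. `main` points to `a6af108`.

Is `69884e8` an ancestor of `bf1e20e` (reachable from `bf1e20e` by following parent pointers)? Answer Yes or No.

Ancestors of bf1e20e (commits reachable by following parents): {69884e8, bb6c877, bf1e20e, e2127eb, e4eda06}.
69884e8 is in that set, so it is an ancestor of bf1e20e.

Yes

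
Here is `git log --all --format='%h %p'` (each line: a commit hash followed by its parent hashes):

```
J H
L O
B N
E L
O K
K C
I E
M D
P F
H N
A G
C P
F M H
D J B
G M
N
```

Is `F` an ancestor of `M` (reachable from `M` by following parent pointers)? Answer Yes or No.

No

Ancestors of M: {B, D, H, J, M, N}.
F is not in that set, so it is not an ancestor of M.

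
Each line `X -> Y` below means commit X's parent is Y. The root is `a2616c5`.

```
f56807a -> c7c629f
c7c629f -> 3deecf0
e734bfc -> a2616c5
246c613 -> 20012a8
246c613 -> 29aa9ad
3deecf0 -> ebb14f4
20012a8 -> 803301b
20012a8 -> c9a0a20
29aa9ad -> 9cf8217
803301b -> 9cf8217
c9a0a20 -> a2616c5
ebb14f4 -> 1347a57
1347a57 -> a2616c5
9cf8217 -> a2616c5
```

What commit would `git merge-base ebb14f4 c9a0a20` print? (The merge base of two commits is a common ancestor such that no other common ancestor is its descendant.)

Ancestors of ebb14f4: {1347a57, a2616c5, ebb14f4}.
Ancestors of c9a0a20: {a2616c5, c9a0a20}.
Common ancestors: {a2616c5}.
The only common ancestor is a2616c5, so it is the merge base.

a2616c5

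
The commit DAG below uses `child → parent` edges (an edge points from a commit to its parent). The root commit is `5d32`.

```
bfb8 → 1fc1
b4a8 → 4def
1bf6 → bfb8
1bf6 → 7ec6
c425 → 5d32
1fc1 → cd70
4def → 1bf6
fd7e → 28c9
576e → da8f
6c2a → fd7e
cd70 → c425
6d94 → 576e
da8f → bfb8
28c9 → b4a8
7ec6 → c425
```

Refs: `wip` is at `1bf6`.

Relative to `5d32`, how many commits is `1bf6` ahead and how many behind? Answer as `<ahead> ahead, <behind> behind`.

Reachable from 1bf6: {1bf6, 1fc1, 5d32, 7ec6, bfb8, c425, cd70}.
Reachable from 5d32: {5d32}.
Only in 1bf6's history (ahead): {1bf6, 1fc1, 7ec6, bfb8, c425, cd70} — 6.
Only in 5d32's history (behind): {} — 0.

6 ahead, 0 behind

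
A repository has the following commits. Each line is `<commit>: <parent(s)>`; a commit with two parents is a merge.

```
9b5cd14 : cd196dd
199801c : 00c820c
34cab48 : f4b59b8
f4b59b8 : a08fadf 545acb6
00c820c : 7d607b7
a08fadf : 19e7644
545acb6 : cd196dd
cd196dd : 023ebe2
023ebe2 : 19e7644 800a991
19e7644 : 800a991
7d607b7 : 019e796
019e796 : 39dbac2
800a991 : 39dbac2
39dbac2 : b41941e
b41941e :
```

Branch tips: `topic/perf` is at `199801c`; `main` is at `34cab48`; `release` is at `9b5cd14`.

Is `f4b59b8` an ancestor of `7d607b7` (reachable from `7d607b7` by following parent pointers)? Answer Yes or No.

No

Ancestors of 7d607b7: {019e796, 39dbac2, 7d607b7, b41941e}.
f4b59b8 is not in that set, so it is not an ancestor of 7d607b7.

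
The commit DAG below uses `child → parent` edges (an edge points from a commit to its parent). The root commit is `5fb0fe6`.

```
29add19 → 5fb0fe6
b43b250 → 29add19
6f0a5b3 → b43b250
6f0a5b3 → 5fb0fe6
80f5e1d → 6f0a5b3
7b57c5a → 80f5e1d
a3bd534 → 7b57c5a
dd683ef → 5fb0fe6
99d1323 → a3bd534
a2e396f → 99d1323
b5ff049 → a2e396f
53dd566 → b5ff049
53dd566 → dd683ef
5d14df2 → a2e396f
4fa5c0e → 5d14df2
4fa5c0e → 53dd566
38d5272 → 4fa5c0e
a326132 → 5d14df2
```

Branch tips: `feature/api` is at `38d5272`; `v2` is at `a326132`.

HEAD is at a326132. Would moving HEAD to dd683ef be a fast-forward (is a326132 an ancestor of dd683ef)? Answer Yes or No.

No

A fast-forward from a326132 to dd683ef is possible iff a326132 is an ancestor of dd683ef.
Ancestors of dd683ef: {5fb0fe6, dd683ef}.
a326132 is not among them, so fast-forward is not possible.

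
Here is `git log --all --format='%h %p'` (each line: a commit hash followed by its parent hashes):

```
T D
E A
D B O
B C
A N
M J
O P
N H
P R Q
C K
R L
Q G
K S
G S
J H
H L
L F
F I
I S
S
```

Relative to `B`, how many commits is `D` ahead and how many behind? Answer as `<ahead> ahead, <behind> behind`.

9 ahead, 0 behind

Reachable from D: {B, C, D, F, G, I, K, L, O, P, Q, R, S}.
Reachable from B: {B, C, K, S}.
Only in D's history (ahead): {D, F, G, I, L, O, P, Q, R} — 9.
Only in B's history (behind): {} — 0.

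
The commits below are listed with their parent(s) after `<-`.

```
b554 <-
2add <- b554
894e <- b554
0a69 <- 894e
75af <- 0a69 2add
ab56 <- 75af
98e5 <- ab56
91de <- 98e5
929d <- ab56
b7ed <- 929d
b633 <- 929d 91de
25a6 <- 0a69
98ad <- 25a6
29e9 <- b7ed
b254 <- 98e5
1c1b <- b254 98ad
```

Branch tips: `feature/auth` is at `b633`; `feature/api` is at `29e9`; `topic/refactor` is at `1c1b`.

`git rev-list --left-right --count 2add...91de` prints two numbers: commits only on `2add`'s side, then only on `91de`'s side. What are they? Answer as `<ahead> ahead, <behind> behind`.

0 ahead, 6 behind

Reachable from 2add: {2add, b554}.
Reachable from 91de: {0a69, 2add, 75af, 894e, 91de, 98e5, ab56, b554}.
Only in 2add's history (ahead): {} — 0.
Only in 91de's history (behind): {0a69, 75af, 894e, 91de, 98e5, ab56} — 6.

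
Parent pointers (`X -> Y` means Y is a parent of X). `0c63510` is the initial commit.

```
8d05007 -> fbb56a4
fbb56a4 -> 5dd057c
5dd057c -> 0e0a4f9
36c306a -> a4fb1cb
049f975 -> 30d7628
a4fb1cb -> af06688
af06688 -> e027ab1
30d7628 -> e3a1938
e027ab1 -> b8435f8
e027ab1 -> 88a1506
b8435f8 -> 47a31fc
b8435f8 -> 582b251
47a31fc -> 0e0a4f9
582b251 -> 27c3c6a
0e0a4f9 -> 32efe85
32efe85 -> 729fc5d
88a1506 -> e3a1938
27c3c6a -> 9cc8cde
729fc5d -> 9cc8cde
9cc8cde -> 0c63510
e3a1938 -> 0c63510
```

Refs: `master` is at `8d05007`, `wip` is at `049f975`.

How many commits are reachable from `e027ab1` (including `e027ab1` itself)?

12

Walking parent pointers from e027ab1: reachable set = {0c63510, 0e0a4f9, 27c3c6a, 32efe85, 47a31fc, 582b251, 729fc5d, 88a1506, 9cc8cde, b8435f8, e027ab1, e3a1938}.
That is 12 commits.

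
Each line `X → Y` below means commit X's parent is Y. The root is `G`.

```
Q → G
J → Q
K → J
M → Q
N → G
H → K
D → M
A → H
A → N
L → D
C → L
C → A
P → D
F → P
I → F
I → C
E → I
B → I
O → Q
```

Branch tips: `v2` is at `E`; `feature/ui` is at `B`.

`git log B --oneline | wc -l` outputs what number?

15

Walking parent pointers from B: reachable set = {A, B, C, D, F, G, H, I, J, K, L, M, N, P, Q}.
That is 15 commits.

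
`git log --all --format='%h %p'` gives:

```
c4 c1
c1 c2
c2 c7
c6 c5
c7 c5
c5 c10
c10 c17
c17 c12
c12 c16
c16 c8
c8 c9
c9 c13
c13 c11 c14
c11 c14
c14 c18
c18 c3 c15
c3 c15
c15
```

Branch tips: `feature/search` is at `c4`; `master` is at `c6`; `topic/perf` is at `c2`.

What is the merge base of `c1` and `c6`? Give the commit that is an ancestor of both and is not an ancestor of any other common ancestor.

c5

Ancestors of c1: {c1, c10, c11, c12, c13, c14, c15, c16, c17, c18, c2, c3, c5, c7, c8, c9}.
Ancestors of c6: {c10, c11, c12, c13, c14, c15, c16, c17, c18, c3, c5, c6, c8, c9}.
Common ancestors: {c10, c11, c12, c13, c14, c15, c16, c17, c18, c3, c5, c8, c9}.
Among these, c5 is not an ancestor of any other common ancestor — it is the merge base.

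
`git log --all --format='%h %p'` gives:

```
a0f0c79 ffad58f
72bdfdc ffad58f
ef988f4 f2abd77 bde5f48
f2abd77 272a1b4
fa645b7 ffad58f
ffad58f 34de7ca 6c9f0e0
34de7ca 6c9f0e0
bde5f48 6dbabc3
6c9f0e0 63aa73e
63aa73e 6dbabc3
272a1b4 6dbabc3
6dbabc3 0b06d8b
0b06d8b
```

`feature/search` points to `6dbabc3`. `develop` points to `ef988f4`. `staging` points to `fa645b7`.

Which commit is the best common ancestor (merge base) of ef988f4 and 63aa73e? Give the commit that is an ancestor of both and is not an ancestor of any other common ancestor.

Ancestors of ef988f4: {0b06d8b, 272a1b4, 6dbabc3, bde5f48, ef988f4, f2abd77}.
Ancestors of 63aa73e: {0b06d8b, 63aa73e, 6dbabc3}.
Common ancestors: {0b06d8b, 6dbabc3}.
Among these, 6dbabc3 is not an ancestor of any other common ancestor — it is the merge base.

6dbabc3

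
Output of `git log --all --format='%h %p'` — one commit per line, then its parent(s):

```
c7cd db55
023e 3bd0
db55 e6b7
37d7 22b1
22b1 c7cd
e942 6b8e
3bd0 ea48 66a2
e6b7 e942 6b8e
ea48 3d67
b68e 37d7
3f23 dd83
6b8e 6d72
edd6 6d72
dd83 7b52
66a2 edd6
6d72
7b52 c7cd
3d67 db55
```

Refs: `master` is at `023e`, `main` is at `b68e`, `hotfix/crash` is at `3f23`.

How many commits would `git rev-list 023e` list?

Walking parent pointers from 023e: reachable set = {023e, 3bd0, 3d67, 66a2, 6b8e, 6d72, db55, e6b7, e942, ea48, edd6}.
That is 11 commits.

11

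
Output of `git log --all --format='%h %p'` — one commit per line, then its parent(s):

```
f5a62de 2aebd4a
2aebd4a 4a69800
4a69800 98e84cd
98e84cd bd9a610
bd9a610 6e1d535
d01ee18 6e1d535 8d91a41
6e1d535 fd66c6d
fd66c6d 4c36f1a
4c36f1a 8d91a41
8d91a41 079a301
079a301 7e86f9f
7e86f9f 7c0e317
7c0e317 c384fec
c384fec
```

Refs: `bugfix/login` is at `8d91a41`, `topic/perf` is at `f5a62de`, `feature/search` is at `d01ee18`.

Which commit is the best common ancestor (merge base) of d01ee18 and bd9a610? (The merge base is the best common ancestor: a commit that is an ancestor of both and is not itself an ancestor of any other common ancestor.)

Ancestors of d01ee18: {079a301, 4c36f1a, 6e1d535, 7c0e317, 7e86f9f, 8d91a41, c384fec, d01ee18, fd66c6d}.
Ancestors of bd9a610: {079a301, 4c36f1a, 6e1d535, 7c0e317, 7e86f9f, 8d91a41, bd9a610, c384fec, fd66c6d}.
Common ancestors: {079a301, 4c36f1a, 6e1d535, 7c0e317, 7e86f9f, 8d91a41, c384fec, fd66c6d}.
Among these, 6e1d535 is not an ancestor of any other common ancestor — it is the merge base.

6e1d535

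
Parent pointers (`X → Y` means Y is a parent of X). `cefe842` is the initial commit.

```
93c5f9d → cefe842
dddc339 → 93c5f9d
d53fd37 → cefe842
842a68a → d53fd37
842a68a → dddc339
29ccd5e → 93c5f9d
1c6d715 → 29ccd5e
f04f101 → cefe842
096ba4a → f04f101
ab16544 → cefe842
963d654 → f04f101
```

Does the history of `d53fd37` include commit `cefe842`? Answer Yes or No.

Ancestors of d53fd37 (commits reachable by following parents): {cefe842, d53fd37}.
cefe842 is in that set, so it is an ancestor of d53fd37.

Yes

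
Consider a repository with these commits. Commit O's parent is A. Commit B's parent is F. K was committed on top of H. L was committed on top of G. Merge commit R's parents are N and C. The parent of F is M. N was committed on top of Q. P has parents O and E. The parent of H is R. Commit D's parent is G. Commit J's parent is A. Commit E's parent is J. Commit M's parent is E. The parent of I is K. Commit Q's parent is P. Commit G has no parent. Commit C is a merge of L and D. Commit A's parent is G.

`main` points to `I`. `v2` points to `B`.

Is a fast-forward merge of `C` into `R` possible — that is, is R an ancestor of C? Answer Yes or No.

No

A fast-forward from R to C is possible iff R is an ancestor of C.
Ancestors of C: {C, D, G, L}.
R is not among them, so fast-forward is not possible.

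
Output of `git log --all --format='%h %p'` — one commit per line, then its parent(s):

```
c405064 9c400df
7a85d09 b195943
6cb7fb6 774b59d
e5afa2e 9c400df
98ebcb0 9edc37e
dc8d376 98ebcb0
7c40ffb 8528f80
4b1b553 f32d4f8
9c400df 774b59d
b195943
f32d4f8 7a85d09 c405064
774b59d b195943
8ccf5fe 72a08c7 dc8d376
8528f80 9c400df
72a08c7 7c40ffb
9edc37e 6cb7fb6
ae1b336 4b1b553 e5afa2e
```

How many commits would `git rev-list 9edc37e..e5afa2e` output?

2

Reachable from e5afa2e: {774b59d, 9c400df, b195943, e5afa2e}.
Reachable from 9edc37e: {6cb7fb6, 774b59d, 9edc37e, b195943}.
In e5afa2e's history but not 9edc37e's: {9c400df, e5afa2e} — 2 commits.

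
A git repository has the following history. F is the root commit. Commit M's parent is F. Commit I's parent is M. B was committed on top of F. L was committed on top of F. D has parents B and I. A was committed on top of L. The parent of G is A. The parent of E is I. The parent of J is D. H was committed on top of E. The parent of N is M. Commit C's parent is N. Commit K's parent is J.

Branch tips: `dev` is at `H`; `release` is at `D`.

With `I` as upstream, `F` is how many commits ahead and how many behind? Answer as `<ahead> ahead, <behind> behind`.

Reachable from F: {F}.
Reachable from I: {F, I, M}.
Only in F's history (ahead): {} — 0.
Only in I's history (behind): {I, M} — 2.

0 ahead, 2 behind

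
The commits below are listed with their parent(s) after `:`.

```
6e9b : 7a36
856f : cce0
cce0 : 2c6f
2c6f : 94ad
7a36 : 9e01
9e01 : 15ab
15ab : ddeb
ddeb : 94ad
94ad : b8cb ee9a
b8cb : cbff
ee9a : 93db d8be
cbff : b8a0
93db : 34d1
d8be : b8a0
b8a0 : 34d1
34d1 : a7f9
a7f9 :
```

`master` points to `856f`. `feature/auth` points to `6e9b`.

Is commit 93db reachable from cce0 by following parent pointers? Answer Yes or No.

Ancestors of cce0 (commits reachable by following parents): {2c6f, 34d1, 93db, 94ad, a7f9, b8a0, b8cb, cbff, cce0, d8be, ee9a}.
93db is in that set, so it is an ancestor of cce0.

Yes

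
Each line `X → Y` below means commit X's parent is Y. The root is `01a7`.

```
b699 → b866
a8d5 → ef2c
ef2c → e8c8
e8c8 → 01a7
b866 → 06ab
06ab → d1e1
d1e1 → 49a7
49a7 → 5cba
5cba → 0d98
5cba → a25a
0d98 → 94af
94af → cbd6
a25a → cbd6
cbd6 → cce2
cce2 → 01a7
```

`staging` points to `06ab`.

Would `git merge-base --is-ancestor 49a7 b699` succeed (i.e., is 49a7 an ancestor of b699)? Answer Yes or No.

Yes

Ancestors of b699 (commits reachable by following parents): {01a7, 06ab, 0d98, 49a7, 5cba, 94af, a25a, b699, b866, cbd6, cce2, d1e1}.
49a7 is in that set, so it is an ancestor of b699.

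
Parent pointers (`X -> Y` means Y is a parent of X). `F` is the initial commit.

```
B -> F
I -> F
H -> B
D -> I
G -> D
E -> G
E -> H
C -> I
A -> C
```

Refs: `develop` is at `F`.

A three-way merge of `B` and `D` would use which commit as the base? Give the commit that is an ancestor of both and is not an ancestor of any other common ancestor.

F

Ancestors of B: {B, F}.
Ancestors of D: {D, F, I}.
Common ancestors: {F}.
The only common ancestor is F, so it is the merge base.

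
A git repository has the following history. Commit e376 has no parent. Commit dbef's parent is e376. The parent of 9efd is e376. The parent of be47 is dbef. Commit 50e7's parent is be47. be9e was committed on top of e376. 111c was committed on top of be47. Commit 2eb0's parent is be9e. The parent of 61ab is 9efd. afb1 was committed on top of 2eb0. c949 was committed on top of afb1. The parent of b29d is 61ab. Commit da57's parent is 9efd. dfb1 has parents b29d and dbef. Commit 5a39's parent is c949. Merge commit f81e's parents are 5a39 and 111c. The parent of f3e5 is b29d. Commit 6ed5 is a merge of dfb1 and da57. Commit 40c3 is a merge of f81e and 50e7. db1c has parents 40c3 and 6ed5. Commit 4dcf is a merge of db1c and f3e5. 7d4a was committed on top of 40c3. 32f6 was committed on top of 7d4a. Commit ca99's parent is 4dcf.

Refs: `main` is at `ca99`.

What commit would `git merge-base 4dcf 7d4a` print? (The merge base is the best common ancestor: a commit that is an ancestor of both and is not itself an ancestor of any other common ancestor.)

Ancestors of 4dcf: {111c, 2eb0, 40c3, 4dcf, 50e7, 5a39, 61ab, 6ed5, 9efd, afb1, b29d, be47, be9e, c949, da57, db1c, dbef, dfb1, e376, f3e5, f81e}.
Ancestors of 7d4a: {111c, 2eb0, 40c3, 50e7, 5a39, 7d4a, afb1, be47, be9e, c949, dbef, e376, f81e}.
Common ancestors: {111c, 2eb0, 40c3, 50e7, 5a39, afb1, be47, be9e, c949, dbef, e376, f81e}.
Among these, 40c3 is not an ancestor of any other common ancestor — it is the merge base.

40c3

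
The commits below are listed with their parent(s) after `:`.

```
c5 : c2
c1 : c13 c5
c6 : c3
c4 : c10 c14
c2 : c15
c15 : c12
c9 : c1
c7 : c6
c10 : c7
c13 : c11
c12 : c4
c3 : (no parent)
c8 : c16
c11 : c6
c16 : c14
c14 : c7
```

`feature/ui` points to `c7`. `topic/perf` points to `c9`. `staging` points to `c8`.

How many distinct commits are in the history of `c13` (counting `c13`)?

4

Walking parent pointers from c13: reachable set = {c11, c13, c3, c6}.
That is 4 commits.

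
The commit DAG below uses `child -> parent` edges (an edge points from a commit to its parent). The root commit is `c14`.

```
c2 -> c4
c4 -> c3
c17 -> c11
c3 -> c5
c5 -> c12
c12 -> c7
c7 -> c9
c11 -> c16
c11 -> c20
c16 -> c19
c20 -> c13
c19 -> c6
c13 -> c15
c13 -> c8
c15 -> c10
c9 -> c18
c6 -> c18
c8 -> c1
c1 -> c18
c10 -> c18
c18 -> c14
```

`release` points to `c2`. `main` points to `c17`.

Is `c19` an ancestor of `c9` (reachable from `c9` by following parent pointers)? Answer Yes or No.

Ancestors of c9: {c14, c18, c9}.
c19 is not in that set, so it is not an ancestor of c9.

No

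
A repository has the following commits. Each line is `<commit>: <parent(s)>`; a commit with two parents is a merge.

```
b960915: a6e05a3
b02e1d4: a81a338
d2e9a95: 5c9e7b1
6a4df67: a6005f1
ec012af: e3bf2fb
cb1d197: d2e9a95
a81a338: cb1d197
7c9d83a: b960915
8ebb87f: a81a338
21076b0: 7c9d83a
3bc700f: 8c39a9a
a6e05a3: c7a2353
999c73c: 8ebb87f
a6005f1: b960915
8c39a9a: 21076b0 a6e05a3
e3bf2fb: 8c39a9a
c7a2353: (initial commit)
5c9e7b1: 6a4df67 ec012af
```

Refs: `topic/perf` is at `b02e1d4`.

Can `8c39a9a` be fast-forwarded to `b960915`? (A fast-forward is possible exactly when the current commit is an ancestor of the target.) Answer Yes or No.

No

A fast-forward from 8c39a9a to b960915 is possible iff 8c39a9a is an ancestor of b960915.
Ancestors of b960915: {a6e05a3, b960915, c7a2353}.
8c39a9a is not among them, so fast-forward is not possible.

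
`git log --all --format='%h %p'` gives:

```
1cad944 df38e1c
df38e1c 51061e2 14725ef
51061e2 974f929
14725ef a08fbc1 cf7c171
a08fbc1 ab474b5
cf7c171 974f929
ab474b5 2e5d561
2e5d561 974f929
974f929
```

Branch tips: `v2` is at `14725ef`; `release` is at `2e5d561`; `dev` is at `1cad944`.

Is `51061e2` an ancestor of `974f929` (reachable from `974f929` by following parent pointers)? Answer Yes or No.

No

Ancestors of 974f929: {974f929}.
51061e2 is not in that set, so it is not an ancestor of 974f929.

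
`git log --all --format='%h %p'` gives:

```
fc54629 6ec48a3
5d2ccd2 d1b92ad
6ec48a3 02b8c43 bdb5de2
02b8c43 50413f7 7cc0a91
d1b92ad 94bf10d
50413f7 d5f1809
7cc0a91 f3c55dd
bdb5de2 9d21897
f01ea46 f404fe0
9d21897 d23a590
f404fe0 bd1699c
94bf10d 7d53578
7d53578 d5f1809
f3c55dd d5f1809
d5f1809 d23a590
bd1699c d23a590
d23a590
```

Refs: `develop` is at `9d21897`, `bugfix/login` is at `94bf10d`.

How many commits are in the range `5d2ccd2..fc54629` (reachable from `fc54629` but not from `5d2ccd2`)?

8

Reachable from fc54629: {02b8c43, 50413f7, 6ec48a3, 7cc0a91, 9d21897, bdb5de2, d23a590, d5f1809, f3c55dd, fc54629}.
Reachable from 5d2ccd2: {5d2ccd2, 7d53578, 94bf10d, d1b92ad, d23a590, d5f1809}.
In fc54629's history but not 5d2ccd2's: {02b8c43, 50413f7, 6ec48a3, 7cc0a91, 9d21897, bdb5de2, f3c55dd, fc54629} — 8 commits.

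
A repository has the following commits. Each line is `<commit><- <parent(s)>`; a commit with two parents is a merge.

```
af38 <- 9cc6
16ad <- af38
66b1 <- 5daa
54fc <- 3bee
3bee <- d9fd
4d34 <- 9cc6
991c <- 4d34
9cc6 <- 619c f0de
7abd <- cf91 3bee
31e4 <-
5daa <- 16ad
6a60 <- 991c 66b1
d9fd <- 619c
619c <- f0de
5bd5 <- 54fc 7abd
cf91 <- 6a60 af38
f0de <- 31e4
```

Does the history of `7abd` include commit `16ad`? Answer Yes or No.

Yes

Ancestors of 7abd (commits reachable by following parents): {16ad, 31e4, 3bee, 4d34, 5daa, 619c, 66b1, 6a60, 7abd, 991c, 9cc6, af38, cf91, d9fd, f0de}.
16ad is in that set, so it is an ancestor of 7abd.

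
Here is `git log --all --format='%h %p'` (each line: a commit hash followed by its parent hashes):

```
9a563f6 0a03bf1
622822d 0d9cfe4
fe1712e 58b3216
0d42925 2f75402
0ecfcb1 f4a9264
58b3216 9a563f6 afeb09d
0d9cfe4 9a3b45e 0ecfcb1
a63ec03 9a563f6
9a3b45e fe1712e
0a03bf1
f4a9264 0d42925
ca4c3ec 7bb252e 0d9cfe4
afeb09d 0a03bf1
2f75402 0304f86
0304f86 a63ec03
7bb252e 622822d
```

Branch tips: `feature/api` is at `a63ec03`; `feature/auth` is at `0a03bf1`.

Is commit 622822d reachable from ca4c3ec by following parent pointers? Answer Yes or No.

Ancestors of ca4c3ec (commits reachable by following parents): {0304f86, 0a03bf1, 0d42925, 0d9cfe4, 0ecfcb1, 2f75402, 58b3216, 622822d, 7bb252e, 9a3b45e, 9a563f6, a63ec03, afeb09d, ca4c3ec, f4a9264, fe1712e}.
622822d is in that set, so it is an ancestor of ca4c3ec.

Yes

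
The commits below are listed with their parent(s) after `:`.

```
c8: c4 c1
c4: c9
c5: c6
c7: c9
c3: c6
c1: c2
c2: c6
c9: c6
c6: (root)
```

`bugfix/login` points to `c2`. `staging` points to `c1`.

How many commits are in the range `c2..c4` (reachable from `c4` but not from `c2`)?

Reachable from c4: {c4, c6, c9}.
Reachable from c2: {c2, c6}.
In c4's history but not c2's: {c4, c9} — 2 commits.

2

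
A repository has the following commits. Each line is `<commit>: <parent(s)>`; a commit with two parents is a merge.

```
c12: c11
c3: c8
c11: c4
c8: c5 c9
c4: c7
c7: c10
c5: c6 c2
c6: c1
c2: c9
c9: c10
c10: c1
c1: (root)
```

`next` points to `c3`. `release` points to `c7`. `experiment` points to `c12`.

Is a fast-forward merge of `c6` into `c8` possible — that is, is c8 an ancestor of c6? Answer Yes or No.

No

A fast-forward from c8 to c6 is possible iff c8 is an ancestor of c6.
Ancestors of c6: {c1, c6}.
c8 is not among them, so fast-forward is not possible.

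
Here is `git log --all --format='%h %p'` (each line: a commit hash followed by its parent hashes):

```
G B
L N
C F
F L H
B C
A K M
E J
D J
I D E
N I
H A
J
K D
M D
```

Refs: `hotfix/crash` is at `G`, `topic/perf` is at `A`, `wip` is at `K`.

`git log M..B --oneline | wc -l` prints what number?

Reachable from B: {A, B, C, D, E, F, H, I, J, K, L, M, N}.
Reachable from M: {D, J, M}.
In B's history but not M's: {A, B, C, E, F, H, I, K, L, N} — 10 commits.

10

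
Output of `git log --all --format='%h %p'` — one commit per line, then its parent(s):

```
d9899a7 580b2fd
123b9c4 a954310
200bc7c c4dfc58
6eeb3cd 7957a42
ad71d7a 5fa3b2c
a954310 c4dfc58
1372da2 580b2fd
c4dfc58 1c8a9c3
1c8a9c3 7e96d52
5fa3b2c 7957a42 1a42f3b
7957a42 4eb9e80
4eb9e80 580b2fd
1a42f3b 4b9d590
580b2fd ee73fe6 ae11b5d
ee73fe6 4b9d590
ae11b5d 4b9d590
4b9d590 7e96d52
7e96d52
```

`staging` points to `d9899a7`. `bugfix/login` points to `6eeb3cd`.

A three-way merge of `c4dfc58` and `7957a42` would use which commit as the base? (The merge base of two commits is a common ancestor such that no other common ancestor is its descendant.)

Ancestors of c4dfc58: {1c8a9c3, 7e96d52, c4dfc58}.
Ancestors of 7957a42: {4b9d590, 4eb9e80, 580b2fd, 7957a42, 7e96d52, ae11b5d, ee73fe6}.
Common ancestors: {7e96d52}.
The only common ancestor is 7e96d52, so it is the merge base.

7e96d52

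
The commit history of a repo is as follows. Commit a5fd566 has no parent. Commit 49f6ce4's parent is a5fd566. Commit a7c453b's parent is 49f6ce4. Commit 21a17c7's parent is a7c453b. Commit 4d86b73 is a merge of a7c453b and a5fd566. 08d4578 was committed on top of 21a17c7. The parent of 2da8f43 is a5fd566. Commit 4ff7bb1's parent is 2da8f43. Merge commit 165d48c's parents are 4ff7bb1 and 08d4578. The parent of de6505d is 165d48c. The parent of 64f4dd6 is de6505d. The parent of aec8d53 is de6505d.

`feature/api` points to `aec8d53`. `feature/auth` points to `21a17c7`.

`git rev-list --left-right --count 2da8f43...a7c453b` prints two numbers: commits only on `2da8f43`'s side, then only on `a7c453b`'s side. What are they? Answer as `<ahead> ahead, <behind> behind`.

Reachable from 2da8f43: {2da8f43, a5fd566}.
Reachable from a7c453b: {49f6ce4, a5fd566, a7c453b}.
Only in 2da8f43's history (ahead): {2da8f43} — 1.
Only in a7c453b's history (behind): {49f6ce4, a7c453b} — 2.

1 ahead, 2 behind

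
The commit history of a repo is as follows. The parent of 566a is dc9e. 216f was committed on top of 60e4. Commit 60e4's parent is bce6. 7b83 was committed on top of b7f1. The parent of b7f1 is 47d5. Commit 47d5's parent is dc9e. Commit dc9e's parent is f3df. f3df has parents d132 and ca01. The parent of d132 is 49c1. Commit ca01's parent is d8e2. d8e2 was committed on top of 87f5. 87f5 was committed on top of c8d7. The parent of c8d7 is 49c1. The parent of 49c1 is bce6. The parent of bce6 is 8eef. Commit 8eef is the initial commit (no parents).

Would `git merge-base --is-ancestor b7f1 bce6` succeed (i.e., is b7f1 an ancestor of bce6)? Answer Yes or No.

No

Ancestors of bce6: {8eef, bce6}.
b7f1 is not in that set, so it is not an ancestor of bce6.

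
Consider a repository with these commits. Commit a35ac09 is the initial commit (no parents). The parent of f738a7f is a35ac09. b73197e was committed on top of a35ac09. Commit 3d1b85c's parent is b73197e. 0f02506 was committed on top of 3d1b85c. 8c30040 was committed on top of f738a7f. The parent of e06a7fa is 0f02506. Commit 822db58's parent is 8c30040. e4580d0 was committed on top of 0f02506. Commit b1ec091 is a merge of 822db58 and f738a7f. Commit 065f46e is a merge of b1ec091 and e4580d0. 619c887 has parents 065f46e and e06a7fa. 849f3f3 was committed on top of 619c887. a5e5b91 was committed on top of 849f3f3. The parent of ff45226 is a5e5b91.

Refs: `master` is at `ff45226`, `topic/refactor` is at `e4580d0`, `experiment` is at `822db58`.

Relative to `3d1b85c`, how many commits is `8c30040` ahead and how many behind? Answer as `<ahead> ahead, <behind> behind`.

2 ahead, 2 behind

Reachable from 8c30040: {8c30040, a35ac09, f738a7f}.
Reachable from 3d1b85c: {3d1b85c, a35ac09, b73197e}.
Only in 8c30040's history (ahead): {8c30040, f738a7f} — 2.
Only in 3d1b85c's history (behind): {3d1b85c, b73197e} — 2.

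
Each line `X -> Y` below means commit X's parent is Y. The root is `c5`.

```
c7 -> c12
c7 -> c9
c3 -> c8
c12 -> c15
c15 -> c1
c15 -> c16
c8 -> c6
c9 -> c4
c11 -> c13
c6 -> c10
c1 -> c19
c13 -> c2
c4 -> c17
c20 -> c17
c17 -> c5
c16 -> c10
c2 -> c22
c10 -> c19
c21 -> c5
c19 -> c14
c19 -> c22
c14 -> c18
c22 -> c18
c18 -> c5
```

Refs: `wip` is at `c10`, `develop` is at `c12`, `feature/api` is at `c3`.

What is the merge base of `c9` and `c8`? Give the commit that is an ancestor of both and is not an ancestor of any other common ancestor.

c5

Ancestors of c9: {c17, c4, c5, c9}.
Ancestors of c8: {c10, c14, c18, c19, c22, c5, c6, c8}.
Common ancestors: {c5}.
The only common ancestor is c5, so it is the merge base.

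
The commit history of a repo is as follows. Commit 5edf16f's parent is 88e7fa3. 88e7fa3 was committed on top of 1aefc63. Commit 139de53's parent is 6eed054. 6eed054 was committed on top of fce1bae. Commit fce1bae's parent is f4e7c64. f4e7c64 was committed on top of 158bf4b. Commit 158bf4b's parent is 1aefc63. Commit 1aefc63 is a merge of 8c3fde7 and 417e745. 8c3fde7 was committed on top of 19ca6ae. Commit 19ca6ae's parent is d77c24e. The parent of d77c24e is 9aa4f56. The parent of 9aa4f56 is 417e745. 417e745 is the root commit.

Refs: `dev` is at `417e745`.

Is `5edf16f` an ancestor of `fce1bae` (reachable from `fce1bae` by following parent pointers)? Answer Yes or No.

Ancestors of fce1bae: {158bf4b, 19ca6ae, 1aefc63, 417e745, 8c3fde7, 9aa4f56, d77c24e, f4e7c64, fce1bae}.
5edf16f is not in that set, so it is not an ancestor of fce1bae.

No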